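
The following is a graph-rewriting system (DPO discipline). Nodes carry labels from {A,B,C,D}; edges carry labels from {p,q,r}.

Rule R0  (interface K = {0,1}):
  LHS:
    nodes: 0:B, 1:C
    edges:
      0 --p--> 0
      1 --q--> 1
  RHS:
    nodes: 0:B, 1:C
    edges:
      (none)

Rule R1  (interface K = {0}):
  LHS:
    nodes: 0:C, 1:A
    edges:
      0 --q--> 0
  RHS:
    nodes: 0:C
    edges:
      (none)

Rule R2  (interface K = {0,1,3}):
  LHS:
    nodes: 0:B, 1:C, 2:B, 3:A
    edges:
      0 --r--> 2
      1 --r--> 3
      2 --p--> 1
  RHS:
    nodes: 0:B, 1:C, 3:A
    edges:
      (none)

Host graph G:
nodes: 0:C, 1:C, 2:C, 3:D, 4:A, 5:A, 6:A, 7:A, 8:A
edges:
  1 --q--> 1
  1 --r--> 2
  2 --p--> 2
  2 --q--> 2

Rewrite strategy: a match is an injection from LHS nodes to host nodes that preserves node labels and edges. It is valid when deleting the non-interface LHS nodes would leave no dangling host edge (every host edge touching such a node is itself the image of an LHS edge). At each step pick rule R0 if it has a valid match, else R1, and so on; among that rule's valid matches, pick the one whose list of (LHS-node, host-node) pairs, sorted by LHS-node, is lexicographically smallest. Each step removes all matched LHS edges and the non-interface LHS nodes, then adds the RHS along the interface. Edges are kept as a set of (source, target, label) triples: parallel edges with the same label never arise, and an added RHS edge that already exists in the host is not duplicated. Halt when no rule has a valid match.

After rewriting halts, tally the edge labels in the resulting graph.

Answer: p:1 r:1

Steps:
[0] host  ⇒  9 nodes, 4 edges  {1-q->1 1-r->2 2-p->2 2-q->2}
[1] R1 @ {0↦1, 1↦4}  ⇒  8 nodes, 3 edges  {1-r->2 2-p->2 2-q->2}
[2] R1 @ {0↦2, 1↦5}  ⇒  7 nodes, 2 edges  {1-r->2 2-p->2}
normal form: no rule applies after step 2
NF edges: [(1, 2, 'r'), (2, 2, 'p')]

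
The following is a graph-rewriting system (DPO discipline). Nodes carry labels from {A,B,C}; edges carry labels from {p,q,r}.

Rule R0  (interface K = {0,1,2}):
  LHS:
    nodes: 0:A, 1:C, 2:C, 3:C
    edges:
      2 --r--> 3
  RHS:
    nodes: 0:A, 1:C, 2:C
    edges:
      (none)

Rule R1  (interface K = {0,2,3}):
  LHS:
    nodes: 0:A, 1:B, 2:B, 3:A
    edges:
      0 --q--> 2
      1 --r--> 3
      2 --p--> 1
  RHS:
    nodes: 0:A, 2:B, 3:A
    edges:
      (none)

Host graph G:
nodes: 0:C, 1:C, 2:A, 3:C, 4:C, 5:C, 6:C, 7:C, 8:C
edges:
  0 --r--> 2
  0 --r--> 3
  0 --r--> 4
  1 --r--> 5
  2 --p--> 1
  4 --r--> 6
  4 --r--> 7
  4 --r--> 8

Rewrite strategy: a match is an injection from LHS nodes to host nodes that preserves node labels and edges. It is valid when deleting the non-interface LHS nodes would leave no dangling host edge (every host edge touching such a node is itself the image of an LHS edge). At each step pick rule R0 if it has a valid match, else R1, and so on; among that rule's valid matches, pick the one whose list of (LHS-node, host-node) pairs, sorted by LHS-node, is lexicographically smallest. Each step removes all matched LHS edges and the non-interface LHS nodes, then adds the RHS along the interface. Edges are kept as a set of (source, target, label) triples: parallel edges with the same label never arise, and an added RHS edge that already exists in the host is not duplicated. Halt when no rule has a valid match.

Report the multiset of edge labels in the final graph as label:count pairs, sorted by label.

Answer: p:1 r:1

Rewrite trace:
initial: |V|=9 |E|=8  E = 0-r->2 0-r->3 0-r->4 1-r->5 2-p->1 4-r->6 4-r->7 4-r->8
step 1: apply R0 at {0↦2, 1↦0, 2↦1, 3↦5}  → |V|=8 |E|=7  E = 0-r->2 0-r->3 0-r->4 2-p->1 4-r->6 4-r->7 4-r->8
step 2: apply R0 at {0↦2, 1↦0, 2↦4, 3↦6}  → |V|=7 |E|=6  E = 0-r->2 0-r->3 0-r->4 2-p->1 4-r->7 4-r->8
step 3: apply R0 at {0↦2, 1↦0, 2↦4, 3↦7}  → |V|=6 |E|=5  E = 0-r->2 0-r->3 0-r->4 2-p->1 4-r->8
step 4: apply R0 at {0↦2, 1↦0, 2↦4, 3↦8}  → |V|=5 |E|=4  E = 0-r->2 0-r->3 0-r->4 2-p->1
step 5: apply R0 at {0↦2, 1↦1, 2↦0, 3↦3}  → |V|=4 |E|=3  E = 0-r->2 0-r->4 2-p->1
step 6: apply R0 at {0↦2, 1↦1, 2↦0, 3↦4}  → |V|=3 |E|=2  E = 0-r->2 2-p->1
halt: no rule applies after step 6
NF edges: [(0, 2, 'r'), (2, 1, 'p')]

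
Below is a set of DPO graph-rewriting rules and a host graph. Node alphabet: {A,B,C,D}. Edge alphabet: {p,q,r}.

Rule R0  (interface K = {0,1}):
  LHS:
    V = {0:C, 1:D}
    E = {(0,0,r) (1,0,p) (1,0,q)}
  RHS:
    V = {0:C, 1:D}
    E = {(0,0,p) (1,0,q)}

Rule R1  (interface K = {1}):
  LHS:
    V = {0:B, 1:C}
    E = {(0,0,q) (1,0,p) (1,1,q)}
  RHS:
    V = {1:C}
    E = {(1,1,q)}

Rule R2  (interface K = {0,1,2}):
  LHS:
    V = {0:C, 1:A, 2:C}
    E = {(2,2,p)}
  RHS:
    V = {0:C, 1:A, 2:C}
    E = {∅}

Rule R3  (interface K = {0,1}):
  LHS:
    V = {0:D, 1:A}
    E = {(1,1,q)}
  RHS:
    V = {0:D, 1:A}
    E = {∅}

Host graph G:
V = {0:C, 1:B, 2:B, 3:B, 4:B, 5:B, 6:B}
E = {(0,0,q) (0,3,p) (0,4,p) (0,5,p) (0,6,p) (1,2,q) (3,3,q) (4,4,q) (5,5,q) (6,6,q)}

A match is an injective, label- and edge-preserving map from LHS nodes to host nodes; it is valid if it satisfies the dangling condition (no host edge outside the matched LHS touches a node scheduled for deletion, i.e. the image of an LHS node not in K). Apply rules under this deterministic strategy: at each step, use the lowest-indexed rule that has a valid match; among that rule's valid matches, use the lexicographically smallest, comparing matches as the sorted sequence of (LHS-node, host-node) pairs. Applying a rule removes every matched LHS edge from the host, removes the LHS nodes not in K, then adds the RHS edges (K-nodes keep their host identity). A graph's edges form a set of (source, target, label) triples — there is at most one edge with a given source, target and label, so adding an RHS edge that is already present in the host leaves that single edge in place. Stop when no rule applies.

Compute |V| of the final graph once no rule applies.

Answer: 3

Derivation:
start.  V:7 E:10  edges: 0-q->0 0-p->3 0-p->4 0-p->5 0-p->6 1-q->2 3-q->3 4-q->4 5-q->5 6-q->6
1. fire R1 via {0↦3, 1↦0}  →  V:6 E:8  edges: 0-q->0 0-p->4 0-p->5 0-p->6 1-q->2 4-q->4 5-q->5 6-q->6
2. fire R1 via {0↦4, 1↦0}  →  V:5 E:6  edges: 0-q->0 0-p->5 0-p->6 1-q->2 5-q->5 6-q->6
3. fire R1 via {0↦5, 1↦0}  →  V:4 E:4  edges: 0-q->0 0-p->6 1-q->2 6-q->6
4. fire R1 via {0↦6, 1↦0}  →  V:3 E:2  edges: 0-q->0 1-q->2
final graph: no rule applies after step 4
NF nodes: {0:C, 1:B, 2:B}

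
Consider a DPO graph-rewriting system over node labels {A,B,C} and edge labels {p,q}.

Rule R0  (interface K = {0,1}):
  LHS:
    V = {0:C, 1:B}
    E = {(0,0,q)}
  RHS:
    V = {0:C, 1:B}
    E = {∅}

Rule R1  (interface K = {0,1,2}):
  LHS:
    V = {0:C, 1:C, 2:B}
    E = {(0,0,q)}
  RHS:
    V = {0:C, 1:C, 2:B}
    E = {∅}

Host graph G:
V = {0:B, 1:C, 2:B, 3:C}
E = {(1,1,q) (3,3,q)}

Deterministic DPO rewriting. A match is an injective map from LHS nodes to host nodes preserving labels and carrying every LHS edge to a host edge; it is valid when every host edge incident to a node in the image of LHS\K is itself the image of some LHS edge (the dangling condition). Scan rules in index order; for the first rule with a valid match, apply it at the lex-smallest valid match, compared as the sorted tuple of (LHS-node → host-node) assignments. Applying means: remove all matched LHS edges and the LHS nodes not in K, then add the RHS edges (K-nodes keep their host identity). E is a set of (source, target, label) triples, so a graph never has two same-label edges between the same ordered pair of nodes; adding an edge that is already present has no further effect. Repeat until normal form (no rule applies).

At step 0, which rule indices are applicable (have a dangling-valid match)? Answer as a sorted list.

R0: 4 valid matches — {0↦1, 1↦0}, {0↦1, 1↦2}, {0↦3, 1↦0} (+1 more)
R1: 4 valid matches — {0↦1, 1↦3, 2↦0}, {0↦1, 1↦3, 2↦2}, {0↦3, 1↦1, 2↦0} (+1 more)

Answer: [R0,R1]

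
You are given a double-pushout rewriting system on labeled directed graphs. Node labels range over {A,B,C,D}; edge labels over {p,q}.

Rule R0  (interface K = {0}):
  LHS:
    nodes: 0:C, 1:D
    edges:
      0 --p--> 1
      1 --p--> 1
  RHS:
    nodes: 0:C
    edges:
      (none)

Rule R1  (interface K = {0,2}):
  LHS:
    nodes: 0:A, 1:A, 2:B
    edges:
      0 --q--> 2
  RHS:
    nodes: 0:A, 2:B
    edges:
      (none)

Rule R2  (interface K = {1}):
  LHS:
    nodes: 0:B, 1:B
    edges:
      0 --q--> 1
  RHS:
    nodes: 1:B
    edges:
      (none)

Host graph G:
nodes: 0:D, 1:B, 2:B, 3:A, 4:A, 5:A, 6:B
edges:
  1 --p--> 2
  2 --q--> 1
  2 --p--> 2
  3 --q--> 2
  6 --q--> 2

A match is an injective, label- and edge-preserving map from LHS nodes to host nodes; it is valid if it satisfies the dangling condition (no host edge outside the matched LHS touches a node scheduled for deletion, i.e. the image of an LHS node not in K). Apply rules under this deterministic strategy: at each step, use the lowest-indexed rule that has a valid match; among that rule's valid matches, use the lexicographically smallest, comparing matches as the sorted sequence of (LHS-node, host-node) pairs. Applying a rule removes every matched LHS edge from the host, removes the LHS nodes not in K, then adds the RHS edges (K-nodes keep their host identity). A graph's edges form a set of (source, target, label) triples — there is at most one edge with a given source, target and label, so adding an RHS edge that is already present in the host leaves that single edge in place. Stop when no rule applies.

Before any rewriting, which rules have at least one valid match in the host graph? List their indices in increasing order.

Answer: [R1,R2]

Derivation:
R0: no valid match — LHS pattern not found
R1: 2 valid matches — {0↦3, 1↦4, 2↦2}, {0↦3, 1↦5, 2↦2}
R2: 1 valid match — {0↦6, 1↦2}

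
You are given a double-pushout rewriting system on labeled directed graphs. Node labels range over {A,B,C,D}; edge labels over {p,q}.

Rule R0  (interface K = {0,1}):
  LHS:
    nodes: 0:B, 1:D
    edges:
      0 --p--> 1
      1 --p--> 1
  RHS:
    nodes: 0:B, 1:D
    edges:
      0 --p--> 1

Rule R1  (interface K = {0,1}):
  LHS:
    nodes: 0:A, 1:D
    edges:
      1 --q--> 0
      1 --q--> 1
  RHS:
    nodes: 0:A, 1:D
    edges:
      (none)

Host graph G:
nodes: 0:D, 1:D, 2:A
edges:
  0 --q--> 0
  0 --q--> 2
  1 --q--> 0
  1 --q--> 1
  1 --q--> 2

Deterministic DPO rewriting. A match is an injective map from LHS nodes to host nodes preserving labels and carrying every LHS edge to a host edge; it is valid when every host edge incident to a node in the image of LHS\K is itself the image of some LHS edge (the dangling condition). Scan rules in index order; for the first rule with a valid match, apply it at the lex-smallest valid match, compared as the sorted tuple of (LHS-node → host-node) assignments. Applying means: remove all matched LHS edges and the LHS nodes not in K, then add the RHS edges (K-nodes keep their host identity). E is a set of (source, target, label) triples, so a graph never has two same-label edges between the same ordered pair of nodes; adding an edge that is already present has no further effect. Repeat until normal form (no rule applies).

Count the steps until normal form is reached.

Answer: 2

Derivation:
start.  V:3 E:5  edges: 0-q->0 0-q->2 1-q->0 1-q->1 1-q->2
1. fire R1 via {0↦2, 1↦0}  →  V:3 E:3  edges: 1-q->0 1-q->1 1-q->2
2. fire R1 via {0↦2, 1↦1}  →  V:3 E:1  edges: 1-q->0
final graph: no rule applies after step 2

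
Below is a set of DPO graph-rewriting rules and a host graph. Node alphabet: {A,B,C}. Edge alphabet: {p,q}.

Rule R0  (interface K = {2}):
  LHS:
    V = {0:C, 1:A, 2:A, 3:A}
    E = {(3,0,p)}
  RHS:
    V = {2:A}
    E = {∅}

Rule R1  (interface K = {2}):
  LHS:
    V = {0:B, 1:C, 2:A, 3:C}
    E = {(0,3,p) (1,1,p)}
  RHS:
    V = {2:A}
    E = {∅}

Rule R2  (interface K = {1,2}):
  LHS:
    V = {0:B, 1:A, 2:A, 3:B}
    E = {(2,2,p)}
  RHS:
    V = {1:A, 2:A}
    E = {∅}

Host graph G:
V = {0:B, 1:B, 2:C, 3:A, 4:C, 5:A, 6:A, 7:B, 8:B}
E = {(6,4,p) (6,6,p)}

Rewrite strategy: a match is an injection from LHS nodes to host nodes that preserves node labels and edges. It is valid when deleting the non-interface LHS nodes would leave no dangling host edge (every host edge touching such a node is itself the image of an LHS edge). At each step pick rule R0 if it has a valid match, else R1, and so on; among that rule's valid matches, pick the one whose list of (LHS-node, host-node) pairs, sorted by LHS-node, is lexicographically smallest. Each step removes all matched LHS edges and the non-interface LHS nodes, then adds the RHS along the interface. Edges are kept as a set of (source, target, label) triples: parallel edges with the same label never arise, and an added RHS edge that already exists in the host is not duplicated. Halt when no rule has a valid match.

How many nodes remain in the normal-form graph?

start.  V:9 E:2  edges: 6-p->4 6-p->6
1. fire R2 via {0↦0, 1↦3, 2↦6, 3↦1}  →  V:7 E:1  edges: 6-p->4
2. fire R0 via {0↦4, 1↦3, 2↦5, 3↦6}  →  V:4 E:0  edges: ∅
normal form: no rule applies after step 2
NF nodes: {2:C, 5:A, 7:B, 8:B}

Answer: 4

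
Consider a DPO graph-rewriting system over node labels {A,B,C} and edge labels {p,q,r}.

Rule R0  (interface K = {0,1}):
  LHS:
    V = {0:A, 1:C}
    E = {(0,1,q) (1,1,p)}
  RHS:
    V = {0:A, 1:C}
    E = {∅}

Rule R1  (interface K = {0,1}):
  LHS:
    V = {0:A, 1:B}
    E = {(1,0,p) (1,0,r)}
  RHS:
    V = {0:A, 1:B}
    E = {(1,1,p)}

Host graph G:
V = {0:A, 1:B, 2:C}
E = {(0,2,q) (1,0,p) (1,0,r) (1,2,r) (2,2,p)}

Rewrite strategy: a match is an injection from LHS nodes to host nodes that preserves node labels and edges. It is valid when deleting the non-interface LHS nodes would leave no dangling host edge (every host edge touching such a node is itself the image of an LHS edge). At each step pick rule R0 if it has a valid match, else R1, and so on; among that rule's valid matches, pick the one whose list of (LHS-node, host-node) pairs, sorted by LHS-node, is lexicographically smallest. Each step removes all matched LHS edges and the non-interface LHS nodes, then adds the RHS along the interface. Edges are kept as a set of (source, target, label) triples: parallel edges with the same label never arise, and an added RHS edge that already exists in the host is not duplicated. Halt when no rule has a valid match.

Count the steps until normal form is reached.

[0] host  ⇒  3 nodes, 5 edges  {0-q->2 1-p->0 1-r->0 1-r->2 2-p->2}
[1] R0 @ {0↦0, 1↦2}  ⇒  3 nodes, 3 edges  {1-p->0 1-r->0 1-r->2}
[2] R1 @ {0↦0, 1↦1}  ⇒  3 nodes, 2 edges  {1-p->1 1-r->2}
halt: no rule applies after step 2

Answer: 2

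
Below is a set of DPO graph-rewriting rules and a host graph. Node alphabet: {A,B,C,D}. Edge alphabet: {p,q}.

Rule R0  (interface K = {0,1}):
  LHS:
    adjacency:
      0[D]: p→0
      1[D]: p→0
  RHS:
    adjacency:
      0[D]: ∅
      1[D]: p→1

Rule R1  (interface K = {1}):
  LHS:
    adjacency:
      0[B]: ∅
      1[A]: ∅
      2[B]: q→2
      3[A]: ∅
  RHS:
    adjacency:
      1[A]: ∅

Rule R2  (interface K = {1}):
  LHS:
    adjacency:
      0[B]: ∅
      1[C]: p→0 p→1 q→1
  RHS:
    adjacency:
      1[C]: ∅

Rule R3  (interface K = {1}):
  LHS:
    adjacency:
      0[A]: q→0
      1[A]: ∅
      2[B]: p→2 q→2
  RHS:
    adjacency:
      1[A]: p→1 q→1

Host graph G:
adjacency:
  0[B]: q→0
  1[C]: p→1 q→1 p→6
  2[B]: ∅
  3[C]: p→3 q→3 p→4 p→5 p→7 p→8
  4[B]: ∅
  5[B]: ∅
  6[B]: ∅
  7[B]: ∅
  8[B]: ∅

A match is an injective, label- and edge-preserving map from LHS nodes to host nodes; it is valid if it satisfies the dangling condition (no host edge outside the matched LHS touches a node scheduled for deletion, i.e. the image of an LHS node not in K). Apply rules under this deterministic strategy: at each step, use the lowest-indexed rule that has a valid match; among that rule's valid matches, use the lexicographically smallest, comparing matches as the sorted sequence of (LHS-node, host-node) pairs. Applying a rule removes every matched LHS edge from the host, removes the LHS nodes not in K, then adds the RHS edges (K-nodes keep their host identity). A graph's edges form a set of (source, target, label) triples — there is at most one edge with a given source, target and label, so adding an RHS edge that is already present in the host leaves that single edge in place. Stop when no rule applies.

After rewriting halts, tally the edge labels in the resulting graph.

[0] host  ⇒  9 nodes, 10 edges  {0-q->0 1-p->1 1-q->1 1-p->6 3-p->3 3-q->3 3-p->4 3-p->5 3-p->7 3-p->8}
[1] R2 @ {0↦4, 1↦3}  ⇒  8 nodes, 7 edges  {0-q->0 1-p->1 1-q->1 1-p->6 3-p->5 3-p->7 3-p->8}
[2] R2 @ {0↦6, 1↦1}  ⇒  7 nodes, 4 edges  {0-q->0 3-p->5 3-p->7 3-p->8}
final graph: no rule applies after step 2
NF edges: [(0, 0, 'q'), (3, 5, 'p'), (3, 7, 'p'), (3, 8, 'p')]

Answer: p:3 q:1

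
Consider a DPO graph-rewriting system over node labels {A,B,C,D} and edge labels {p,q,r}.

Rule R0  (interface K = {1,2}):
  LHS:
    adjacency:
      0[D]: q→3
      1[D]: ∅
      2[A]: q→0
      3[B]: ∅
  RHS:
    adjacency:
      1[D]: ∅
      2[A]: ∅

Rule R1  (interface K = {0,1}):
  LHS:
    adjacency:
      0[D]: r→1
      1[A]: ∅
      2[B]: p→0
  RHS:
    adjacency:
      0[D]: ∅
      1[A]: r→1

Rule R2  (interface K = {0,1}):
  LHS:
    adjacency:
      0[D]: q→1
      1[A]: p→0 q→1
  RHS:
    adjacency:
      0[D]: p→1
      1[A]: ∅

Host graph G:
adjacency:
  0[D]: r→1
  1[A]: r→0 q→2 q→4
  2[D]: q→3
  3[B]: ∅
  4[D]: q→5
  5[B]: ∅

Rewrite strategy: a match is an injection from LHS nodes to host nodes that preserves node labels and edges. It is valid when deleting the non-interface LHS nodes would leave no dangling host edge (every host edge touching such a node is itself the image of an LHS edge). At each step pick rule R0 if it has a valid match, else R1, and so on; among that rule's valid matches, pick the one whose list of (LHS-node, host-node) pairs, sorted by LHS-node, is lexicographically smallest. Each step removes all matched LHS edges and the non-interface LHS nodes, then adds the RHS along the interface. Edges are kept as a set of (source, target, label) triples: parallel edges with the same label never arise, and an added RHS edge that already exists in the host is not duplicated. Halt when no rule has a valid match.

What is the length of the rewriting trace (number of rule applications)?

Answer: 2

Rewrite trace:
initial: |V|=6 |E|=6  E = 0-r->1 1-r->0 1-q->2 1-q->4 2-q->3 4-q->5
step 1: apply R0 at {0↦2, 1↦0, 2↦1, 3↦3}  → |V|=4 |E|=4  E = 0-r->1 1-r->0 1-q->4 4-q->5
step 2: apply R0 at {0↦4, 1↦0, 2↦1, 3↦5}  → |V|=2 |E|=2  E = 0-r->1 1-r->0
normal form: no rule applies after step 2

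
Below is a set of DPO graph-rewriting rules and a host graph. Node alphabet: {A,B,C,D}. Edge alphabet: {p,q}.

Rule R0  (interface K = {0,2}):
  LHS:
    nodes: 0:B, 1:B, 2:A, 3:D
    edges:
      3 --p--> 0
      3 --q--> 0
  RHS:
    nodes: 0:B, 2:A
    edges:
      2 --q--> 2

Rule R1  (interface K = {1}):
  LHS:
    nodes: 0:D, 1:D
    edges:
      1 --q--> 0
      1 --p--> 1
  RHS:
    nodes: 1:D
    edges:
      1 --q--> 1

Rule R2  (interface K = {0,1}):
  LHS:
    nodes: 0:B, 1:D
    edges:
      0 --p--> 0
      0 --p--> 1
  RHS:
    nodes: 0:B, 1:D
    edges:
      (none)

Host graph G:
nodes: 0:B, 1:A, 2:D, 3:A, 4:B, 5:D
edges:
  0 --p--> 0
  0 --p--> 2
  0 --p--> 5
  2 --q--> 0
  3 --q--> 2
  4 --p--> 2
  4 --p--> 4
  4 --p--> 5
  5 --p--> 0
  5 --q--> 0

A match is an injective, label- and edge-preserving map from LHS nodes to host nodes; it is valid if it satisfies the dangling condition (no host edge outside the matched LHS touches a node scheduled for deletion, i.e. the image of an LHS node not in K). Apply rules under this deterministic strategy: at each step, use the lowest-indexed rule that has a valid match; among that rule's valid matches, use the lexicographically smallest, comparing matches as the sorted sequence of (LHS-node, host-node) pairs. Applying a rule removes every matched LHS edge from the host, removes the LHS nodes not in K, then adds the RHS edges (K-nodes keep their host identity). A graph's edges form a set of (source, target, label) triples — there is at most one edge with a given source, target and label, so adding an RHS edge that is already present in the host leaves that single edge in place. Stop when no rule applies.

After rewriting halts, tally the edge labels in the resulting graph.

Answer: p:3 q:3

Derivation:
start.  V:6 E:10  edges: 0-p->0 0-p->2 0-p->5 2-q->0 3-q->2 4-p->2 4-p->4 4-p->5 5-p->0 5-q->0
1. fire R2 via {0↦0, 1↦2}  →  V:6 E:8  edges: 0-p->5 2-q->0 3-q->2 4-p->2 4-p->4 4-p->5 5-p->0 5-q->0
2. fire R2 via {0↦4, 1↦2}  →  V:6 E:6  edges: 0-p->5 2-q->0 3-q->2 4-p->5 5-p->0 5-q->0
normal form: no rule applies after step 2
NF edges: [(0, 5, 'p'), (2, 0, 'q'), (3, 2, 'q'), (4, 5, 'p'), (5, 0, 'p'), (5, 0, 'q')]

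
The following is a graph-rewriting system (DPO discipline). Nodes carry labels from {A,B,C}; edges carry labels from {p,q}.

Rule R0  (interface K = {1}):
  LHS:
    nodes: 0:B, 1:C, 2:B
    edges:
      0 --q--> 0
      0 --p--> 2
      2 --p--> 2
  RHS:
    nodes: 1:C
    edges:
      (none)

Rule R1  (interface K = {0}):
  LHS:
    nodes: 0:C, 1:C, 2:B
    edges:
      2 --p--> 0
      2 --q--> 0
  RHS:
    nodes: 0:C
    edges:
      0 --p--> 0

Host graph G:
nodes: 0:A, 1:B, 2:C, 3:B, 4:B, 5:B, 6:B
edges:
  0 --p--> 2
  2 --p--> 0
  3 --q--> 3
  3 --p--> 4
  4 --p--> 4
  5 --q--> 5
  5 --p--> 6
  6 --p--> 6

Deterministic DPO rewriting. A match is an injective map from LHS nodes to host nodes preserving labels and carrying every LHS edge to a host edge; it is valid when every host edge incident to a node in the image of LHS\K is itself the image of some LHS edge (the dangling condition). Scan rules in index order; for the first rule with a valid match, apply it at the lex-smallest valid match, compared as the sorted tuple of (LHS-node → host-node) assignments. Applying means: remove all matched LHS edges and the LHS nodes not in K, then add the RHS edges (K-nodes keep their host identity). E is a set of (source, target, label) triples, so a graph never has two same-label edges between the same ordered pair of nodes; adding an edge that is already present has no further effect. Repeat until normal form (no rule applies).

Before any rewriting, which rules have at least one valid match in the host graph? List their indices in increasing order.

R0: 2 valid matches — {0↦3, 1↦2, 2↦4}, {0↦5, 1↦2, 2↦6}
R1: no valid match — LHS pattern not found

Answer: [R0]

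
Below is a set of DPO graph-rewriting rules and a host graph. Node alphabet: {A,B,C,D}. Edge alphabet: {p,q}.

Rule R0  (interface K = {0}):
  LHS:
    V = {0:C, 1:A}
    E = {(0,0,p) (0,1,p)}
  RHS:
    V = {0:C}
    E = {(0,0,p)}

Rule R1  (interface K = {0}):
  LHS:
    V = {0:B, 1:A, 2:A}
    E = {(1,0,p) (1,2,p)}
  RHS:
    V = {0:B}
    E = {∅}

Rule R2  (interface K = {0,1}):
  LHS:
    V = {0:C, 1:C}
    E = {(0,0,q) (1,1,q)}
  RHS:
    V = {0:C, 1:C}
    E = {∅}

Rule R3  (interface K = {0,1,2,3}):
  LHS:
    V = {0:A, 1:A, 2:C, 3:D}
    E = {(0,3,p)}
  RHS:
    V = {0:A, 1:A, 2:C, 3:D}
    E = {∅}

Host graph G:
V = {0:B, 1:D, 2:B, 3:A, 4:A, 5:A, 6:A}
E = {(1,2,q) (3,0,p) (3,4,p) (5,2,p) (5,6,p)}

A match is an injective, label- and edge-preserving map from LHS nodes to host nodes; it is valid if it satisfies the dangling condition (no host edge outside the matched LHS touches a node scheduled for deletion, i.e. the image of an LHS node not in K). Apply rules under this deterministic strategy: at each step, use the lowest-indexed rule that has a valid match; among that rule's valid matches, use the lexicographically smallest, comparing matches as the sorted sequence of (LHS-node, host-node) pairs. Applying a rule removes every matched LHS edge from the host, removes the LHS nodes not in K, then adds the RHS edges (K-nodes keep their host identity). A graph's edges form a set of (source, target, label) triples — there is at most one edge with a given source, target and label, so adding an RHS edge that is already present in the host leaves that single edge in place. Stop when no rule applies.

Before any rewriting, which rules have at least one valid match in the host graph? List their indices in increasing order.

Answer: [R1]

Derivation:
R0: no valid match — LHS pattern not found
R1: 2 valid matches — {0↦0, 1↦3, 2↦4}, {0↦2, 1↦5, 2↦6}
R2: no valid match — LHS pattern not found
R3: no valid match — LHS pattern not found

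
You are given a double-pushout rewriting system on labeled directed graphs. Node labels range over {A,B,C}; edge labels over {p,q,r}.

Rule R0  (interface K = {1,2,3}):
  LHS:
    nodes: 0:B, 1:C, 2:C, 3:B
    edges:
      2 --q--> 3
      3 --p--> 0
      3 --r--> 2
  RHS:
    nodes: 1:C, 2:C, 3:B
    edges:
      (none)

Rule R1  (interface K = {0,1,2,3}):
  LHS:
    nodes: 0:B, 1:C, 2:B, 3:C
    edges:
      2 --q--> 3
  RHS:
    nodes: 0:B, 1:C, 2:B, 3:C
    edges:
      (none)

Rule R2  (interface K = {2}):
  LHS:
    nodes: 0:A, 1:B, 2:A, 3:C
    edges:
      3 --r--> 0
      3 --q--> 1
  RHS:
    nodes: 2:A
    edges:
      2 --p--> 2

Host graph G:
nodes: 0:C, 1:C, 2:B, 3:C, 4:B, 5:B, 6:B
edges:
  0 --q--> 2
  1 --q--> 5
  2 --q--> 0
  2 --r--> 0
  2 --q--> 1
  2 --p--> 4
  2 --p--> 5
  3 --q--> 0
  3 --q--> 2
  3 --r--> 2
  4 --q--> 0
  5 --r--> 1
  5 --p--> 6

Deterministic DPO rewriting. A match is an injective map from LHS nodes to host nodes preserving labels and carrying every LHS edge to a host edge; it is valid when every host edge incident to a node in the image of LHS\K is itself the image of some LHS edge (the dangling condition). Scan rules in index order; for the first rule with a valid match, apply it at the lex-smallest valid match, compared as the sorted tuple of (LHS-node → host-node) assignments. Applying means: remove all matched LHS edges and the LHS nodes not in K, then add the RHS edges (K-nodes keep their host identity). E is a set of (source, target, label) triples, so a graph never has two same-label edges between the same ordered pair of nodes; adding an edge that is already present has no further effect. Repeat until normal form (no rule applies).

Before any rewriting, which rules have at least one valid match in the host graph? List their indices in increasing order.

R0: 2 valid matches — {0↦6, 1↦0, 2↦1, 3↦5}, {0↦6, 1↦3, 2↦1, 3↦5}
R1: 18 valid matches — {0↦2, 1↦1, 2↦4, 3↦0}, {0↦2, 1↦3, 2↦4, 3↦0}, {0↦4, 1↦0, 2↦2, 3↦1} (+15 more)
R2: no valid match — LHS pattern not found

Answer: [R0,R1]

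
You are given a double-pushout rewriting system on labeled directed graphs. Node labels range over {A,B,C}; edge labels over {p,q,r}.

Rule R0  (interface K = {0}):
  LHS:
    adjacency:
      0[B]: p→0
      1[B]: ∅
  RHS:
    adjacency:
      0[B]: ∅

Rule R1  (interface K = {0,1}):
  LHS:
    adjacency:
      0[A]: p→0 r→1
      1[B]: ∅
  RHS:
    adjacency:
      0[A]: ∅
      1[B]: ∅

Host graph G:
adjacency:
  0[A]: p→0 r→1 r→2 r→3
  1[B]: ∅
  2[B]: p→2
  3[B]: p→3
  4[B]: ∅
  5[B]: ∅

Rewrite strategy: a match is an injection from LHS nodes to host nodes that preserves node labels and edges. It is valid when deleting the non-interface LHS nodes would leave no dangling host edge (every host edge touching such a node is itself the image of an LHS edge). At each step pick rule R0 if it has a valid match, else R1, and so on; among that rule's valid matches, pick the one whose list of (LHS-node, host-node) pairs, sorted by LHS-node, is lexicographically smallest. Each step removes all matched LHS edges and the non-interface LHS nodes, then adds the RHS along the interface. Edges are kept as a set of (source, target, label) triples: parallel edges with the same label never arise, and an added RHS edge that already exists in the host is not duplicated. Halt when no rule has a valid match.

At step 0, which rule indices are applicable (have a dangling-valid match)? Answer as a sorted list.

R0: 4 valid matches — {0↦2, 1↦4}, {0↦2, 1↦5}, {0↦3, 1↦4} (+1 more)
R1: 3 valid matches — {0↦0, 1↦1}, {0↦0, 1↦2}, {0↦0, 1↦3}

Answer: [R0,R1]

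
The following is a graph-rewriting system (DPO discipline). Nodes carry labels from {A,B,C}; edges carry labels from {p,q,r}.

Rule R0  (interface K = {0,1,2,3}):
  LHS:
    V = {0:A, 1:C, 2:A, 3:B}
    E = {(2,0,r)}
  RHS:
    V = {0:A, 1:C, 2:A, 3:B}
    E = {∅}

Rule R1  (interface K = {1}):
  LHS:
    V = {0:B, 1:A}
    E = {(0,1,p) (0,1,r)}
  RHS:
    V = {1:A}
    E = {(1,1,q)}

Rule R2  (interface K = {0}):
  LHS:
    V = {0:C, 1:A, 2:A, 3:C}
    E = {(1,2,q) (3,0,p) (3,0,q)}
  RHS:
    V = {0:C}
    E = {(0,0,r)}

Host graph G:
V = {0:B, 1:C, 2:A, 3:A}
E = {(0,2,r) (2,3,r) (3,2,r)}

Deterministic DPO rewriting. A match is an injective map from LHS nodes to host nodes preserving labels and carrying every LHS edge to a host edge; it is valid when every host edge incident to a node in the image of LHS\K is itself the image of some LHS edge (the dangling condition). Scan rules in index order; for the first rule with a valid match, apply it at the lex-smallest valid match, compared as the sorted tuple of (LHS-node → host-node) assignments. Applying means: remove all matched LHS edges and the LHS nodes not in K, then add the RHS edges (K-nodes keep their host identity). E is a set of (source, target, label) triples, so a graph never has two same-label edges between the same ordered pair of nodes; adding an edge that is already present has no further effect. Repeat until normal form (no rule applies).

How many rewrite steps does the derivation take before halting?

initial: |V|=4 |E|=3  E = 0-r->2 2-r->3 3-r->2
step 1: apply R0 at {0↦2, 1↦1, 2↦3, 3↦0}  → |V|=4 |E|=2  E = 0-r->2 2-r->3
step 2: apply R0 at {0↦3, 1↦1, 2↦2, 3↦0}  → |V|=4 |E|=1  E = 0-r->2
halt: no rule applies after step 2

Answer: 2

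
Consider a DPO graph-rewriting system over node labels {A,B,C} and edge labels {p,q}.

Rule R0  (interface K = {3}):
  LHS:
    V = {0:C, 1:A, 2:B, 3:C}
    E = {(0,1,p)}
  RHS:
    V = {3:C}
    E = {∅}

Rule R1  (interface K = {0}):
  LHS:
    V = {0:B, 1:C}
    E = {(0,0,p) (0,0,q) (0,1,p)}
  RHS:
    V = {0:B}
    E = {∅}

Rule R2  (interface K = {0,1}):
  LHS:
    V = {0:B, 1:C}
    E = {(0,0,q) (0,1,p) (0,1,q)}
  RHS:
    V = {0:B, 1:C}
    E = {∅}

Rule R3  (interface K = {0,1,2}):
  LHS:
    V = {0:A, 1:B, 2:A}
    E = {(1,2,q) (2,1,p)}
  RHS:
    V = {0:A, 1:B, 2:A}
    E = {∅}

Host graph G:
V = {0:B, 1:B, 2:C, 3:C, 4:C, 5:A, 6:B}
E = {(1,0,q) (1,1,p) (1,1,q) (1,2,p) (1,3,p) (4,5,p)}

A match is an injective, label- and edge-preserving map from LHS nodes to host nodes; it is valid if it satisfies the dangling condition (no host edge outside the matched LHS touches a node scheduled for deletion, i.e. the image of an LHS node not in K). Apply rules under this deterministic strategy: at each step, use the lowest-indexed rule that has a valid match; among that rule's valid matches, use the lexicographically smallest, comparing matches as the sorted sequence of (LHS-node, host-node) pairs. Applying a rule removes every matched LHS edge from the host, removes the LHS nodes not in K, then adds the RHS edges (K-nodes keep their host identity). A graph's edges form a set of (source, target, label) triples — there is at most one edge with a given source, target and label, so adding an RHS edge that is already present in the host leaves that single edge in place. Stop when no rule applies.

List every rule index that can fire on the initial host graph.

Answer: [R0,R1]

Derivation:
R0: 2 valid matches — {0↦4, 1↦5, 2↦6, 3↦2}, {0↦4, 1↦5, 2↦6, 3↦3}
R1: 2 valid matches — {0↦1, 1↦2}, {0↦1, 1↦3}
R2: no valid match — LHS pattern not found
R3: no valid match — LHS pattern not found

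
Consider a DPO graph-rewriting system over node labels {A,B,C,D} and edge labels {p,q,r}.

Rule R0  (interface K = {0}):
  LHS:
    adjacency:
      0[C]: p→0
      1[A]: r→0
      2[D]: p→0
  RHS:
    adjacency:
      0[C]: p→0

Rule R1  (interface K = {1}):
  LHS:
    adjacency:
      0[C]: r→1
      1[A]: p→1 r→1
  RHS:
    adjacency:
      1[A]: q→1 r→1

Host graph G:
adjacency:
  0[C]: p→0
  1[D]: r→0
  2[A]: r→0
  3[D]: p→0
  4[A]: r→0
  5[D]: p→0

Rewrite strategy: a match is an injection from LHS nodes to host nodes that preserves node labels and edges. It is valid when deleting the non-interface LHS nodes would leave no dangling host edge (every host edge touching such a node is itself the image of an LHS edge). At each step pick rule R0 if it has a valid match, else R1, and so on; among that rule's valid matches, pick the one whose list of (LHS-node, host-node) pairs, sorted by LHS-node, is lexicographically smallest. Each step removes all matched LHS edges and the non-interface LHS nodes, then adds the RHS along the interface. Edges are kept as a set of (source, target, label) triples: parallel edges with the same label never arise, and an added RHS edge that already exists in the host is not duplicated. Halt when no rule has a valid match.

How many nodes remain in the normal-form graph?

Answer: 2

Steps:
initial: |V|=6 |E|=6  E = 0-p->0 1-r->0 2-r->0 3-p->0 4-r->0 5-p->0
step 1: apply R0 at {0↦0, 1↦2, 2↦3}  → |V|=4 |E|=4  E = 0-p->0 1-r->0 4-r->0 5-p->0
step 2: apply R0 at {0↦0, 1↦4, 2↦5}  → |V|=2 |E|=2  E = 0-p->0 1-r->0
normal form: no rule applies after step 2
NF nodes: {0:C, 1:D}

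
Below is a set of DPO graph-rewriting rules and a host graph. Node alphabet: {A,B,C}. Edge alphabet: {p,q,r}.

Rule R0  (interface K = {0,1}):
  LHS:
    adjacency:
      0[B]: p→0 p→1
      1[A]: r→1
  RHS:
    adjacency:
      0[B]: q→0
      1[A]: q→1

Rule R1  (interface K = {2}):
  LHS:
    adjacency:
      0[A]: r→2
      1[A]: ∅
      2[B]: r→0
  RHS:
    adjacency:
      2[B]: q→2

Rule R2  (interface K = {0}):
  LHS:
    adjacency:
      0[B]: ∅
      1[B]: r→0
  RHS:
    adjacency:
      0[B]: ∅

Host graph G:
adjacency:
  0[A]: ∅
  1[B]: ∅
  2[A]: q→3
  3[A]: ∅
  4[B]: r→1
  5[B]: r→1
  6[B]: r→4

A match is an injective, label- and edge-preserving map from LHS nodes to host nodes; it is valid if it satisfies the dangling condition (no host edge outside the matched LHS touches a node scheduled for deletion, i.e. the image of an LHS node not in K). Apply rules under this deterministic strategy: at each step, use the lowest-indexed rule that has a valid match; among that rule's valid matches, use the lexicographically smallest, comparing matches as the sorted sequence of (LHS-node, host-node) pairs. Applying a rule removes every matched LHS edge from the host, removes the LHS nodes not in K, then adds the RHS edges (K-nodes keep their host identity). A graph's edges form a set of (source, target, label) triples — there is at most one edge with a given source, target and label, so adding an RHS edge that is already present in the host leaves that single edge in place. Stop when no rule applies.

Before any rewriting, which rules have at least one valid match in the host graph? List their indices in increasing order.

Answer: [R2]

Derivation:
R0: no valid match — LHS pattern not found
R1: no valid match — LHS pattern not found
R2: 2 valid matches — {0↦1, 1↦5}, {0↦4, 1↦6}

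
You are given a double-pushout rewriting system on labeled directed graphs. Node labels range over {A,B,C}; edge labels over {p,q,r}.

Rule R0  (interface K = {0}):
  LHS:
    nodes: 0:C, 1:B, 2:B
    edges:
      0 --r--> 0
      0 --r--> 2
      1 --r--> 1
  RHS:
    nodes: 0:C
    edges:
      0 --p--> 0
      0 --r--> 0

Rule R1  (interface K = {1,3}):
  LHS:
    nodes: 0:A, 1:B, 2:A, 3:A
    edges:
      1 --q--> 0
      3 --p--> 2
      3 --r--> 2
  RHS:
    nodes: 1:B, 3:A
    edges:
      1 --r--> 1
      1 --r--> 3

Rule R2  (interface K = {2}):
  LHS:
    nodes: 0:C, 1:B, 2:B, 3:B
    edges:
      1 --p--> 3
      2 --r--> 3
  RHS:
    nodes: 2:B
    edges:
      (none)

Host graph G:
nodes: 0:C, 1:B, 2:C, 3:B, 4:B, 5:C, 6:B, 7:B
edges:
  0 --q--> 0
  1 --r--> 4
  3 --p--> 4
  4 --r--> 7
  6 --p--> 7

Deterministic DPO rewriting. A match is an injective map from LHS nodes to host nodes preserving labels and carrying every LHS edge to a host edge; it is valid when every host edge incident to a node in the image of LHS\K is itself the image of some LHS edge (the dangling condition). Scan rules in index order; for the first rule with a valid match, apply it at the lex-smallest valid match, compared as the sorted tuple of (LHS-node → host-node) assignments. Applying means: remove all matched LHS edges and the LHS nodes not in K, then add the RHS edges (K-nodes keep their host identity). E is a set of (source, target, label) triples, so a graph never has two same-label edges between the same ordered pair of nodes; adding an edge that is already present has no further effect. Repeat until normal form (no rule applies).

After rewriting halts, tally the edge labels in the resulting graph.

[0] host  ⇒  8 nodes, 5 edges  {0-q->0 1-r->4 3-p->4 4-r->7 6-p->7}
[1] R2 @ {0↦2, 1↦6, 2↦4, 3↦7}  ⇒  5 nodes, 3 edges  {0-q->0 1-r->4 3-p->4}
[2] R2 @ {0↦5, 1↦3, 2↦1, 3↦4}  ⇒  2 nodes, 1 edges  {0-q->0}
halt: no rule applies after step 2
NF edges: [(0, 0, 'q')]

Answer: q:1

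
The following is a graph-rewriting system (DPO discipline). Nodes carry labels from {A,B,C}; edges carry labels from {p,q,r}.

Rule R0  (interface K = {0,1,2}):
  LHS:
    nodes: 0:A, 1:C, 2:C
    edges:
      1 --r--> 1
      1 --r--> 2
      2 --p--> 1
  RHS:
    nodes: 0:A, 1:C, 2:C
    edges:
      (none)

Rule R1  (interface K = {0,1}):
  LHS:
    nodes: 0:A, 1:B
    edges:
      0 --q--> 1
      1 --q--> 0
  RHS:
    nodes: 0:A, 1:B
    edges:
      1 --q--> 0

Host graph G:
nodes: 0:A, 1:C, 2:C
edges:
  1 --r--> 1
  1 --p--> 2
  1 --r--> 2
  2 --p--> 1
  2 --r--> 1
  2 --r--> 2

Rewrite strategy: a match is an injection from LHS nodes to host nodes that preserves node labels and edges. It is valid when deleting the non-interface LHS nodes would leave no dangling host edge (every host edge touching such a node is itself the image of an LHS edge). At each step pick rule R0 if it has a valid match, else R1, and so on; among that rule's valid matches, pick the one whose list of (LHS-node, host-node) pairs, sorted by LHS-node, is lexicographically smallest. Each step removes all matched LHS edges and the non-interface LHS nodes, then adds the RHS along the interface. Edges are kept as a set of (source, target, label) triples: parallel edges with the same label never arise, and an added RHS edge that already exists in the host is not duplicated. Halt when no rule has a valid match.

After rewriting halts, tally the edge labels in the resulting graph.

Answer: (no edges)

Derivation:
start.  V:3 E:6  edges: 1-r->1 1-p->2 1-r->2 2-p->1 2-r->1 2-r->2
1. fire R0 via {0↦0, 1↦1, 2↦2}  →  V:3 E:3  edges: 1-p->2 2-r->1 2-r->2
2. fire R0 via {0↦0, 1↦2, 2↦1}  →  V:3 E:0  edges: ∅
normal form: no rule applies after step 2
NF edges: []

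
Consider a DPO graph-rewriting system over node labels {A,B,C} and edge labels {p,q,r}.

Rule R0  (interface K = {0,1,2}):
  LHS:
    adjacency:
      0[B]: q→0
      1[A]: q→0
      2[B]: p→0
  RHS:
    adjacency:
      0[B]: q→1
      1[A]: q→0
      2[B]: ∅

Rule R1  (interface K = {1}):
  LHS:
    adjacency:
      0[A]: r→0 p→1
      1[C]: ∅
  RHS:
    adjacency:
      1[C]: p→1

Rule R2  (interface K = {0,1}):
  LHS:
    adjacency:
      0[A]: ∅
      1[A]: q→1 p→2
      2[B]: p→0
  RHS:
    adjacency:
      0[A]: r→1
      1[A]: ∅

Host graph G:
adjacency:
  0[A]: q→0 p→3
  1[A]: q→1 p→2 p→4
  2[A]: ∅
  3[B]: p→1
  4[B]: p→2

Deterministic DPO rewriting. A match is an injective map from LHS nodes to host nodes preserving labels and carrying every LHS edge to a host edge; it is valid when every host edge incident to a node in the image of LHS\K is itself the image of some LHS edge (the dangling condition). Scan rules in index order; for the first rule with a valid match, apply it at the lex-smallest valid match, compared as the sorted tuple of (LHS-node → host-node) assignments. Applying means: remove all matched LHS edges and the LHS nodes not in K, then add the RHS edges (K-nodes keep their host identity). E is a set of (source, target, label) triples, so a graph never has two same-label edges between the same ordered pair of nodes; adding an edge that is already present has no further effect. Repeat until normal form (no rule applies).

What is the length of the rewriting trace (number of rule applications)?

[0] host  ⇒  5 nodes, 7 edges  {0-q->0 0-p->3 1-q->1 1-p->2 1-p->4 3-p->1 4-p->2}
[1] R2 @ {0↦1, 1↦0, 2↦3}  ⇒  4 nodes, 5 edges  {1-r->0 1-q->1 1-p->2 1-p->4 4-p->2}
[2] R2 @ {0↦2, 1↦1, 2↦4}  ⇒  3 nodes, 3 edges  {1-r->0 1-p->2 2-r->1}
final graph: no rule applies after step 2

Answer: 2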